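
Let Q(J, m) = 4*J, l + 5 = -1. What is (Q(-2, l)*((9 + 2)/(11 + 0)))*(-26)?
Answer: 208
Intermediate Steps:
l = -6 (l = -5 - 1 = -6)
(Q(-2, l)*((9 + 2)/(11 + 0)))*(-26) = ((4*(-2))*((9 + 2)/(11 + 0)))*(-26) = -88/11*(-26) = -8*1*(-26) = -8*(-26) = 208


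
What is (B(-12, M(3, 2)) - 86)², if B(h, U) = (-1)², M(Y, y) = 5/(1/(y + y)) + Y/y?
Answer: 7225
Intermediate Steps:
M(Y, y) = 10*y + Y/y (M(Y, y) = 5/(1/(2*y)) + Y/y = 5/((1/(2*y))) + Y/y = 5*(2*y) + Y/y = 10*y + Y/y)
B(h, U) = 1
(B(-12, M(3, 2)) - 86)² = (1 - 86)² = (-85)² = 7225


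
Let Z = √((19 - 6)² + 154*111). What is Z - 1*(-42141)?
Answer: 42141 + √17263 ≈ 42272.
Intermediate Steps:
Z = √17263 (Z = √(13² + 17094) = √(169 + 17094) = √17263 ≈ 131.39)
Z - 1*(-42141) = √17263 - 1*(-42141) = √17263 + 42141 = 42141 + √17263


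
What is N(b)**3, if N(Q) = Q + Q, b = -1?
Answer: -8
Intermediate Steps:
N(Q) = 2*Q
N(b)**3 = (2*(-1))**3 = (-2)**3 = -8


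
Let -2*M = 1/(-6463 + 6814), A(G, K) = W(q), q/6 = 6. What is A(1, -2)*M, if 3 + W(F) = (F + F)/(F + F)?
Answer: 1/351 ≈ 0.0028490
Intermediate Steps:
q = 36 (q = 6*6 = 36)
W(F) = -2 (W(F) = -3 + (F + F)/(F + F) = -3 + (2*F)/((2*F)) = -3 + (2*F)*(1/(2*F)) = -3 + 1 = -2)
A(G, K) = -2
M = -1/702 (M = -1/(2*(-6463 + 6814)) = -½/351 = -½*1/351 = -1/702 ≈ -0.0014245)
A(1, -2)*M = -2*(-1/702) = 1/351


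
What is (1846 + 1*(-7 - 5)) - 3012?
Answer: -1178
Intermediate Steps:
(1846 + 1*(-7 - 5)) - 3012 = (1846 + 1*(-12)) - 3012 = (1846 - 12) - 3012 = 1834 - 3012 = -1178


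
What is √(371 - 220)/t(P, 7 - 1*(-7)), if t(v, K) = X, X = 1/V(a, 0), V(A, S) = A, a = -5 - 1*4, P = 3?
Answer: -9*√151 ≈ -110.59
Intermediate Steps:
a = -9 (a = -5 - 4 = -9)
X = -⅑ (X = 1/(-9) = -⅑ ≈ -0.11111)
t(v, K) = -⅑
√(371 - 220)/t(P, 7 - 1*(-7)) = √(371 - 220)/(-⅑) = √151*(-9) = -9*√151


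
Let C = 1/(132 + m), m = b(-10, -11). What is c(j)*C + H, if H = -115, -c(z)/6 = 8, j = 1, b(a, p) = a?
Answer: -7039/61 ≈ -115.39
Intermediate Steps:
c(z) = -48 (c(z) = -6*8 = -48)
m = -10
C = 1/122 (C = 1/(132 - 10) = 1/122 ≈ 0.0081967)
c(j)*C + H = -48*1/122 - 115 = -24/61 - 115 = -7039/61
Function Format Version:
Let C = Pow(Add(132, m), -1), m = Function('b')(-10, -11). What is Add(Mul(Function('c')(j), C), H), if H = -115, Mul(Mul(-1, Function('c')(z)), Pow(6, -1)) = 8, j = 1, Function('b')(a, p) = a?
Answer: Rational(-7039, 61) ≈ -115.39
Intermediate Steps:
Function('c')(z) = -48 (Function('c')(z) = Mul(-6, 8) = -48)
m = -10
C = Rational(1, 122) (C = Pow(Add(132, -10), -1) = Pow(122, -1) = Rational(1, 122) ≈ 0.0081967)
Add(Mul(Function('c')(j), C), H) = Add(Mul(-48, Rational(1, 122)), -115) = Add(Rational(-24, 61), -115) = Rational(-7039, 61)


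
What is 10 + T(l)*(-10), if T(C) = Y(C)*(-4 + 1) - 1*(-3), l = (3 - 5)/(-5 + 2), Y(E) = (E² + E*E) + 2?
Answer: 200/3 ≈ 66.667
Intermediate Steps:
Y(E) = 2 + 2*E² (Y(E) = (E² + E²) + 2 = 2*E² + 2 = 2 + 2*E²)
l = ⅔ (l = -2/(-3) = -2*(-⅓) = ⅔ ≈ 0.66667)
T(C) = -3 - 6*C² (T(C) = (2 + 2*C²)*(-4 + 1) - 1*(-3) = (2 + 2*C²)*(-3) + 3 = (-6 - 6*C²) + 3 = -3 - 6*C²)
10 + T(l)*(-10) = 10 + (-3 - 6*(⅔)²)*(-10) = 10 + (-3 - 6*4/9)*(-10) = 10 + (-3 - 8/3)*(-10) = 10 - 17/3*(-10) = 10 + 170/3 = 200/3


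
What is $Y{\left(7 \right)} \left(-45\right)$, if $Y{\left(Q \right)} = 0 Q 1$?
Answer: $0$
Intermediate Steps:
$Y{\left(Q \right)} = 0$ ($Y{\left(Q \right)} = 0 \cdot 1 = 0$)
$Y{\left(7 \right)} \left(-45\right) = 0 \left(-45\right) = 0$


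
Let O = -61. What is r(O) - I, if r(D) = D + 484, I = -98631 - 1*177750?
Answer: 276804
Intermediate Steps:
I = -276381 (I = -98631 - 177750 = -276381)
r(D) = 484 + D
r(O) - I = (484 - 61) - 1*(-276381) = 423 + 276381 = 276804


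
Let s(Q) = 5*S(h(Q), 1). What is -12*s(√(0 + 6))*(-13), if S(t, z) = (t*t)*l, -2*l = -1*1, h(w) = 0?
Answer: 0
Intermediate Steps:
l = ½ (l = -(-1)/2 = -½*(-1) = ½ ≈ 0.50000)
S(t, z) = t²/2 (S(t, z) = (t*t)*(½) = t²*(½) = t²/2)
s(Q) = 0 (s(Q) = 5*((½)*0²) = 5*((½)*0) = 5*0 = 0)
-12*s(√(0 + 6))*(-13) = -12*0*(-13) = 0*(-13) = 0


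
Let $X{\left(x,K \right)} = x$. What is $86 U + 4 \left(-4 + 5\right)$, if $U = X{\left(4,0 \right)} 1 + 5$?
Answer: $778$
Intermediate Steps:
$U = 9$ ($U = 4 \cdot 1 + 5 = 4 + 5 = 9$)
$86 U + 4 \left(-4 + 5\right) = 86 \cdot 9 + 4 \left(-4 + 5\right) = 774 + 4 \cdot 1 = 774 + 4 = 778$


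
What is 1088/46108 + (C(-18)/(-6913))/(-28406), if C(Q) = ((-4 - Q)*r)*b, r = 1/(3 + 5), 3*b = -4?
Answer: 22891198937/970099202274 ≈ 0.023597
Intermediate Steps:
b = -4/3 (b = (⅓)*(-4) = -4/3 ≈ -1.3333)
r = ⅛ (r = 1/8 = ⅛ ≈ 0.12500)
C(Q) = ⅔ + Q/6 (C(Q) = ((-4 - Q)*(⅛))*(-4/3) = (-½ - Q/8)*(-4/3) = ⅔ + Q/6)
1088/46108 + (C(-18)/(-6913))/(-28406) = 1088/46108 + ((⅔ + (⅙)*(-18))/(-6913))/(-28406) = 1088*(1/46108) + ((⅔ - 3)*(-1/6913))*(-1/28406) = 272/11527 - 7/3*(-1/6913)*(-1/28406) = 272/11527 + (7/20739)*(-1/28406) = 272/11527 - 1/84158862 = 22891198937/970099202274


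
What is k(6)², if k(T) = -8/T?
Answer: 16/9 ≈ 1.7778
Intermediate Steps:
k(6)² = (-8/6)² = (-8*⅙)² = (-4/3)² = 16/9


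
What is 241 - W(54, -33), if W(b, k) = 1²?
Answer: 240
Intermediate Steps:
W(b, k) = 1
241 - W(54, -33) = 241 - 1*1 = 241 - 1 = 240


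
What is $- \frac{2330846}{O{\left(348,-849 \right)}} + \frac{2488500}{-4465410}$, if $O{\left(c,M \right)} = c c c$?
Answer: $- \frac{66255175189}{108155802528} \approx -0.61259$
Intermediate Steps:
$O{\left(c,M \right)} = c^{3}$ ($O{\left(c,M \right)} = c^{2} c = c^{3}$)
$- \frac{2330846}{O{\left(348,-849 \right)}} + \frac{2488500}{-4465410} = - \frac{2330846}{348^{3}} + \frac{2488500}{-4465410} = - \frac{2330846}{42144192} + 2488500 \left(- \frac{1}{4465410}\right) = \left(-2330846\right) \frac{1}{42144192} - \frac{82950}{148847} = - \frac{40187}{726624} - \frac{82950}{148847} = - \frac{66255175189}{108155802528}$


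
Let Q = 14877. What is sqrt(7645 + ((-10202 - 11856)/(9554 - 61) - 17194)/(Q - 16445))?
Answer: sqrt(540907595218870)/265804 ≈ 87.498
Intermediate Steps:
sqrt(7645 + ((-10202 - 11856)/(9554 - 61) - 17194)/(Q - 16445)) = sqrt(7645 + ((-10202 - 11856)/(9554 - 61) - 17194)/(14877 - 16445)) = sqrt(7645 + (-22058/9493 - 17194)/(-1568)) = sqrt(7645 + (-22058*1/9493 - 17194)*(-1/1568)) = sqrt(7645 + (-22058/9493 - 17194)*(-1/1568)) = sqrt(7645 - 163244700/9493*(-1/1568)) = sqrt(7645 + 40811175/3721256) = sqrt(28489813295/3721256) = sqrt(540907595218870)/265804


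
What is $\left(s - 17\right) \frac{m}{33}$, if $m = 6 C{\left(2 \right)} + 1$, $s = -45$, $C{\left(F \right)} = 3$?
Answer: $- \frac{1178}{33} \approx -35.697$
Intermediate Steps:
$m = 19$ ($m = 6 \cdot 3 + 1 = 18 + 1 = 19$)
$\left(s - 17\right) \frac{m}{33} = \left(-45 - 17\right) \frac{19}{33} = - 62 \cdot 19 \cdot \frac{1}{33} = \left(-62\right) \frac{19}{33} = - \frac{1178}{33}$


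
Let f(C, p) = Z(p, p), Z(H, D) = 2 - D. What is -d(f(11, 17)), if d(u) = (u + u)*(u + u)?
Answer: -900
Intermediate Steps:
f(C, p) = 2 - p
d(u) = 4*u² (d(u) = (2*u)*(2*u) = 4*u²)
-d(f(11, 17)) = -4*(2 - 1*17)² = -4*(2 - 17)² = -4*(-15)² = -4*225 = -1*900 = -900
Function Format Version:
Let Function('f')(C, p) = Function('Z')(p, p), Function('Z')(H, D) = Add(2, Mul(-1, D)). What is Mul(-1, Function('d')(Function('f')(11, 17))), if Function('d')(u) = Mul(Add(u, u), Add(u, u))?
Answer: -900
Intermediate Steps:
Function('f')(C, p) = Add(2, Mul(-1, p))
Function('d')(u) = Mul(4, Pow(u, 2)) (Function('d')(u) = Mul(Mul(2, u), Mul(2, u)) = Mul(4, Pow(u, 2)))
Mul(-1, Function('d')(Function('f')(11, 17))) = Mul(-1, Mul(4, Pow(Add(2, Mul(-1, 17)), 2))) = Mul(-1, Mul(4, Pow(Add(2, -17), 2))) = Mul(-1, Mul(4, Pow(-15, 2))) = Mul(-1, Mul(4, 225)) = Mul(-1, 900) = -900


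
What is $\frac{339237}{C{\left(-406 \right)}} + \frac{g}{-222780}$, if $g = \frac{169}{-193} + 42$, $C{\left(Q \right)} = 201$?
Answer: $\frac{4862005214881}{2880768180} \approx 1687.7$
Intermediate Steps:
$g = \frac{7937}{193}$ ($g = 169 \left(- \frac{1}{193}\right) + 42 = - \frac{169}{193} + 42 = \frac{7937}{193} \approx 41.124$)
$\frac{339237}{C{\left(-406 \right)}} + \frac{g}{-222780} = \frac{339237}{201} + \frac{7937}{193 \left(-222780\right)} = 339237 \cdot \frac{1}{201} + \frac{7937}{193} \left(- \frac{1}{222780}\right) = \frac{113079}{67} - \frac{7937}{42996540} = \frac{4862005214881}{2880768180}$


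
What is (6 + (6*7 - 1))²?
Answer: 2209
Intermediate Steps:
(6 + (6*7 - 1))² = (6 + (42 - 1))² = (6 + 41)² = 47² = 2209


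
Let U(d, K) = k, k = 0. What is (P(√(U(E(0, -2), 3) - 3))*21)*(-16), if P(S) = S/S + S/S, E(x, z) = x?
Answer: -672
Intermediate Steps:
U(d, K) = 0
P(S) = 2 (P(S) = 1 + 1 = 2)
(P(√(U(E(0, -2), 3) - 3))*21)*(-16) = (2*21)*(-16) = 42*(-16) = -672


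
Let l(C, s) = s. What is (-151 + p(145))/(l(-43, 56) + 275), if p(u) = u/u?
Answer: -150/331 ≈ -0.45317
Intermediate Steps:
p(u) = 1
(-151 + p(145))/(l(-43, 56) + 275) = (-151 + 1)/(56 + 275) = -150/331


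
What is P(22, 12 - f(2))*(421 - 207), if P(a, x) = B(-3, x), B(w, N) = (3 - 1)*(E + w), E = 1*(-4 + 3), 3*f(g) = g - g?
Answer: -1712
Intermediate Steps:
f(g) = 0 (f(g) = (g - g)/3 = (1/3)*0 = 0)
E = -1 (E = 1*(-1) = -1)
B(w, N) = -2 + 2*w (B(w, N) = (3 - 1)*(-1 + w) = 2*(-1 + w) = -2 + 2*w)
P(a, x) = -8 (P(a, x) = -2 + 2*(-3) = -2 - 6 = -8)
P(22, 12 - f(2))*(421 - 207) = -8*(421 - 207) = -8*214 = -1712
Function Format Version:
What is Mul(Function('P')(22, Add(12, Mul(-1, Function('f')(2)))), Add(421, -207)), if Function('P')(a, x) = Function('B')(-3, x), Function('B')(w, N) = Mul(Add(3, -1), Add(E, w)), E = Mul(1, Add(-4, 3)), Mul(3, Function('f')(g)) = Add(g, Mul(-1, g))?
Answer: -1712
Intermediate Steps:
Function('f')(g) = 0 (Function('f')(g) = Mul(Rational(1, 3), Add(g, Mul(-1, g))) = Mul(Rational(1, 3), 0) = 0)
E = -1 (E = Mul(1, -1) = -1)
Function('B')(w, N) = Add(-2, Mul(2, w)) (Function('B')(w, N) = Mul(Add(3, -1), Add(-1, w)) = Mul(2, Add(-1, w)) = Add(-2, Mul(2, w)))
Function('P')(a, x) = -8 (Function('P')(a, x) = Add(-2, Mul(2, -3)) = Add(-2, -6) = -8)
Mul(Function('P')(22, Add(12, Mul(-1, Function('f')(2)))), Add(421, -207)) = Mul(-8, Add(421, -207)) = Mul(-8, 214) = -1712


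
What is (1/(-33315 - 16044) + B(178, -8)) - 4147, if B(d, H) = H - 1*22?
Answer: -206172544/49359 ≈ -4177.0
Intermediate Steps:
B(d, H) = -22 + H (B(d, H) = H - 22 = -22 + H)
(1/(-33315 - 16044) + B(178, -8)) - 4147 = (1/(-33315 - 16044) + (-22 - 8)) - 4147 = (1/(-49359) - 30) - 4147 = (-1/49359 - 30) - 4147 = -1480771/49359 - 4147 = -206172544/49359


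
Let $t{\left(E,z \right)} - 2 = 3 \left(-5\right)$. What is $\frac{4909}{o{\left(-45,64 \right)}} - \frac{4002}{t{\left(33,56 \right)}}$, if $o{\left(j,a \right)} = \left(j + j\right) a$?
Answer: $\frac{22987703}{74880} \approx 306.99$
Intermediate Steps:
$t{\left(E,z \right)} = -13$ ($t{\left(E,z \right)} = 2 + 3 \left(-5\right) = 2 - 15 = -13$)
$o{\left(j,a \right)} = 2 a j$ ($o{\left(j,a \right)} = 2 j a = 2 a j$)
$\frac{4909}{o{\left(-45,64 \right)}} - \frac{4002}{t{\left(33,56 \right)}} = \frac{4909}{2 \cdot 64 \left(-45\right)} - \frac{4002}{-13} = \frac{4909}{-5760} - - \frac{4002}{13} = 4909 \left(- \frac{1}{5760}\right) + \frac{4002}{13} = - \frac{4909}{5760} + \frac{4002}{13} = \frac{22987703}{74880}$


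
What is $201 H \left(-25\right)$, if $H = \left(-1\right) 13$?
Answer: $65325$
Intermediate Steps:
$H = -13$
$201 H \left(-25\right) = 201 \left(\left(-13\right) \left(-25\right)\right) = 201 \cdot 325 = 65325$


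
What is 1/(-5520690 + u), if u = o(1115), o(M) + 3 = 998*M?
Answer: -1/4407923 ≈ -2.2686e-7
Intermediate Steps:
o(M) = -3 + 998*M
u = 1112767 (u = -3 + 998*1115 = -3 + 1112770 = 1112767)
1/(-5520690 + u) = 1/(-5520690 + 1112767) = 1/(-4407923) = -1/4407923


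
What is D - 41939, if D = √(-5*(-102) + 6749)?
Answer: -41939 + √7259 ≈ -41854.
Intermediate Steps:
D = √7259 (D = √(510 + 6749) = √7259 ≈ 85.200)
D - 41939 = √7259 - 41939 = -41939 + √7259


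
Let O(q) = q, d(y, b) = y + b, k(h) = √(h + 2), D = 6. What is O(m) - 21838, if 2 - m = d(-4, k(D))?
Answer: -21832 - 2*√2 ≈ -21835.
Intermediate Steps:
k(h) = √(2 + h)
d(y, b) = b + y
m = 6 - 2*√2 (m = 2 - (√(2 + 6) - 4) = 2 - (√8 - 4) = 2 - (2*√2 - 4) = 2 - (-4 + 2*√2) = 2 + (4 - 2*√2) = 6 - 2*√2 ≈ 3.1716)
O(m) - 21838 = (6 - 2*√2) - 21838 = -21832 - 2*√2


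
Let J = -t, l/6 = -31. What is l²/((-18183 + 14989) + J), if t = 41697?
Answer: -34596/44891 ≈ -0.77067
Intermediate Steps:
l = -186 (l = 6*(-31) = -186)
J = -41697 (J = -1*41697 = -41697)
l²/((-18183 + 14989) + J) = (-186)²/((-18183 + 14989) - 41697) = 34596/(-3194 - 41697) = 34596/(-44891) = 34596*(-1/44891) = -34596/44891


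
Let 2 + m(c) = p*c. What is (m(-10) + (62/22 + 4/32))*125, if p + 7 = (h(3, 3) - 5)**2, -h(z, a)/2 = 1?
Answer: -4609625/88 ≈ -52382.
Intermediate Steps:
h(z, a) = -2 (h(z, a) = -2*1 = -2)
p = 42 (p = -7 + (-2 - 5)**2 = -7 + (-7)**2 = -7 + 49 = 42)
m(c) = -2 + 42*c
(m(-10) + (62/22 + 4/32))*125 = ((-2 + 42*(-10)) + (62/22 + 4/32))*125 = ((-2 - 420) + (62*(1/22) + 4*(1/32)))*125 = (-422 + (31/11 + 1/8))*125 = (-422 + 259/88)*125 = -36877/88*125 = -4609625/88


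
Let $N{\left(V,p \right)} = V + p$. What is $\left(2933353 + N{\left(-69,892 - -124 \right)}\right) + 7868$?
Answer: $2942168$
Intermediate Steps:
$\left(2933353 + N{\left(-69,892 - -124 \right)}\right) + 7868 = \left(2933353 + \left(-69 + \left(892 - -124\right)\right)\right) + 7868 = \left(2933353 + \left(-69 + \left(892 + 124\right)\right)\right) + 7868 = \left(2933353 + \left(-69 + 1016\right)\right) + 7868 = \left(2933353 + 947\right) + 7868 = 2934300 + 7868 = 2942168$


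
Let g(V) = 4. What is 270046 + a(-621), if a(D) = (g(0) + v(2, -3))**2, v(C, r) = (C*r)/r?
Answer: 270082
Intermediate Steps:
v(C, r) = C
a(D) = 36 (a(D) = (4 + 2)**2 = 6**2 = 36)
270046 + a(-621) = 270046 + 36 = 270082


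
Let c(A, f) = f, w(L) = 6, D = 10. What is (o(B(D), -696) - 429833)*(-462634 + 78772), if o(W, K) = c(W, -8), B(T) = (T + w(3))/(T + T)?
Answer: 164999625942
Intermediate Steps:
B(T) = (6 + T)/(2*T) (B(T) = (T + 6)/(T + T) = (6 + T)/((2*T)) = (6 + T)*(1/(2*T)) = (6 + T)/(2*T))
o(W, K) = -8
(o(B(D), -696) - 429833)*(-462634 + 78772) = (-8 - 429833)*(-462634 + 78772) = -429841*(-383862) = 164999625942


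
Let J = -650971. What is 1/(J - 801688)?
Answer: -1/1452659 ≈ -6.8839e-7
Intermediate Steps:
1/(J - 801688) = 1/(-650971 - 801688) = 1/(-1452659) = -1/1452659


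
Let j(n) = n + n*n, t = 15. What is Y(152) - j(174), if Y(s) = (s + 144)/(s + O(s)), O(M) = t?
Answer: -5084854/167 ≈ -30448.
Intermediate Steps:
O(M) = 15
j(n) = n + n**2
Y(s) = (144 + s)/(15 + s) (Y(s) = (s + 144)/(s + 15) = (144 + s)/(15 + s))
Y(152) - j(174) = (144 + 152)/(15 + 152) - 174*(1 + 174) = 296/167 - 174*175 = (1/167)*296 - 1*30450 = 296/167 - 30450 = -5084854/167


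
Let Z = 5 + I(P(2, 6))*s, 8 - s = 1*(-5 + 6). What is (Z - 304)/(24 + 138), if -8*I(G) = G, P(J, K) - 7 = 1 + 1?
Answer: -2455/1296 ≈ -1.8943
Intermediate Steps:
P(J, K) = 9 (P(J, K) = 7 + (1 + 1) = 7 + 2 = 9)
I(G) = -G/8
s = 7 (s = 8 - (-5 + 6) = 8 - 1 = 7)
Z = -23/8 (Z = 5 - 1/8*9*7 = 5 - 9/8*7 = 5 - 63/8 = -23/8 ≈ -2.8750)
(Z - 304)/(24 + 138) = (-23/8 - 304)/(24 + 138) = -2455/8/162 = (1/162)*(-2455/8) = -2455/1296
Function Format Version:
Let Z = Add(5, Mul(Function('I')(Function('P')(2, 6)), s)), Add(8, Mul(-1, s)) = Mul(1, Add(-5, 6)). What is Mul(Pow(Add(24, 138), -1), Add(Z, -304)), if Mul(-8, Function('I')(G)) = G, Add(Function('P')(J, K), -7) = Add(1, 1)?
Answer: Rational(-2455, 1296) ≈ -1.8943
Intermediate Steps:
Function('P')(J, K) = 9 (Function('P')(J, K) = Add(7, Add(1, 1)) = Add(7, 2) = 9)
Function('I')(G) = Mul(Rational(-1, 8), G)
s = 7 (s = Add(8, Mul(-1, Mul(1, Add(-5, 6)))) = Add(8, Mul(-1, Mul(1, 1))) = Add(8, Mul(-1, 1)) = Add(8, -1) = 7)
Z = Rational(-23, 8) (Z = Add(5, Mul(Mul(Rational(-1, 8), 9), 7)) = Add(5, Mul(Rational(-9, 8), 7)) = Add(5, Rational(-63, 8)) = Rational(-23, 8) ≈ -2.8750)
Mul(Pow(Add(24, 138), -1), Add(Z, -304)) = Mul(Pow(Add(24, 138), -1), Add(Rational(-23, 8), -304)) = Mul(Pow(162, -1), Rational(-2455, 8)) = Mul(Rational(1, 162), Rational(-2455, 8)) = Rational(-2455, 1296)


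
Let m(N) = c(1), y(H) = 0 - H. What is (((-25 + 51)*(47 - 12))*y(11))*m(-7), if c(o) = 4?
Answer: -40040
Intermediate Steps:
y(H) = -H
m(N) = 4
(((-25 + 51)*(47 - 12))*y(11))*m(-7) = (((-25 + 51)*(47 - 12))*(-1*11))*4 = ((26*35)*(-11))*4 = (910*(-11))*4 = -10010*4 = -40040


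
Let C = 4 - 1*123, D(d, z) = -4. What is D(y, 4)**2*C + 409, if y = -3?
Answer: -1495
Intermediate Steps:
C = -119 (C = 4 - 123 = -119)
D(y, 4)**2*C + 409 = (-4)**2*(-119) + 409 = 16*(-119) + 409 = -1904 + 409 = -1495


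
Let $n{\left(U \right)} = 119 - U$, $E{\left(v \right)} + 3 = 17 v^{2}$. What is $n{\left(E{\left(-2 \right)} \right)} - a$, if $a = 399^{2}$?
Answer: $-159147$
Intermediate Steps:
$E{\left(v \right)} = -3 + 17 v^{2}$
$a = 159201$
$n{\left(E{\left(-2 \right)} \right)} - a = \left(119 - \left(-3 + 17 \left(-2\right)^{2}\right)\right) - 159201 = \left(119 - \left(-3 + 17 \cdot 4\right)\right) - 159201 = \left(119 - \left(-3 + 68\right)\right) - 159201 = \left(119 - 65\right) - 159201 = 54 - 159201 = -159147$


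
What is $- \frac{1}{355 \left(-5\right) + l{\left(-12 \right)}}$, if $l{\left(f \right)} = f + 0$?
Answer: $\frac{1}{1787} \approx 0.0005596$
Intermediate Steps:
$l{\left(f \right)} = f$
$- \frac{1}{355 \left(-5\right) + l{\left(-12 \right)}} = - \frac{1}{355 \left(-5\right) - 12} = - \frac{1}{-1775 - 12} = - \frac{1}{-1787} = \left(-1\right) \left(- \frac{1}{1787}\right) = \frac{1}{1787}$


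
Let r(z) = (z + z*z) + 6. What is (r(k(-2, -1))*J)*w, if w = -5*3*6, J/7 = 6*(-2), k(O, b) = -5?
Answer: 196560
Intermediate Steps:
J = -84 (J = 7*(6*(-2)) = 7*(-12) = -84)
r(z) = 6 + z + z² (r(z) = (z + z²) + 6 = 6 + z + z²)
w = -90 (w = -15*6 = -90)
(r(k(-2, -1))*J)*w = ((6 - 5 + (-5)²)*(-84))*(-90) = ((6 - 5 + 25)*(-84))*(-90) = (26*(-84))*(-90) = -2184*(-90) = 196560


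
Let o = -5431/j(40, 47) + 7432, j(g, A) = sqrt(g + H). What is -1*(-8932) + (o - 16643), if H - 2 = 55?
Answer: -279 - 5431*sqrt(97)/97 ≈ -830.43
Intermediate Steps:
H = 57 (H = 2 + 55 = 57)
j(g, A) = sqrt(57 + g) (j(g, A) = sqrt(g + 57) = sqrt(57 + g))
o = 7432 - 5431*sqrt(97)/97 (o = -5431/sqrt(57 + 40) + 7432 = -5431*sqrt(97)/97 + 7432 = 7432 - 5431*sqrt(97)/97 ≈ 6880.6)
-1*(-8932) + (o - 16643) = -1*(-8932) + ((7432 - 5431*sqrt(97)/97) - 16643) = 8932 + (-9211 - 5431*sqrt(97)/97) = -279 - 5431*sqrt(97)/97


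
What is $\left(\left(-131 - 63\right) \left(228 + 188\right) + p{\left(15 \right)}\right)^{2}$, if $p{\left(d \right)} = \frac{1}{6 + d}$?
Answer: $\frac{2872289417089}{441} \approx 6.5131 \cdot 10^{9}$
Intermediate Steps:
$\left(\left(-131 - 63\right) \left(228 + 188\right) + p{\left(15 \right)}\right)^{2} = \left(\left(-131 - 63\right) \left(228 + 188\right) + \frac{1}{6 + 15}\right)^{2} = \left(\left(-131 - 63\right) 416 + \frac{1}{21}\right)^{2} = \left(\left(-194\right) 416 + \frac{1}{21}\right)^{2} = \left(-80704 + \frac{1}{21}\right)^{2} = \left(- \frac{1694783}{21}\right)^{2} = \frac{2872289417089}{441}$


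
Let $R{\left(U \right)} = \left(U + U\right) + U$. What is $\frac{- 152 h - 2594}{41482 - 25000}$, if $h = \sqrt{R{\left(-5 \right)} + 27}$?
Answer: $- \frac{1297}{8241} - \frac{152 \sqrt{3}}{8241} \approx -0.18933$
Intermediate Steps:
$R{\left(U \right)} = 3 U$ ($R{\left(U \right)} = 2 U + U = 3 U$)
$h = 2 \sqrt{3}$ ($h = \sqrt{3 \left(-5\right) + 27} = \sqrt{-15 + 27} = \sqrt{12} = 2 \sqrt{3} \approx 3.4641$)
$\frac{- 152 h - 2594}{41482 - 25000} = \frac{- 152 \cdot 2 \sqrt{3} - 2594}{41482 - 25000} = \frac{- 304 \sqrt{3} - 2594}{16482} = \left(-2594 - 304 \sqrt{3}\right) \frac{1}{16482} = - \frac{1297}{8241} - \frac{152 \sqrt{3}}{8241}$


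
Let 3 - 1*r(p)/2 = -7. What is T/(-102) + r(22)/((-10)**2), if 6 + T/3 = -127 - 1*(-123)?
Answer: 42/85 ≈ 0.49412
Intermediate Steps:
r(p) = 20 (r(p) = 6 - 2*(-7) = 6 + 14 = 20)
T = -30 (T = -18 + 3*(-127 - 1*(-123)) = -18 + 3*(-127 + 123) = -18 + 3*(-4) = -18 - 12 = -30)
T/(-102) + r(22)/((-10)**2) = -30/(-102) + 20/((-10)**2) = -30*(-1/102) + 20/100 = 5/17 + 20*(1/100) = 5/17 + 1/5 = 42/85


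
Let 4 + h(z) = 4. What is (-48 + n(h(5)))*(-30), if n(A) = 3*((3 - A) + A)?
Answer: 1170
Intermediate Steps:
h(z) = 0 (h(z) = -4 + 4 = 0)
n(A) = 9 (n(A) = 3*3 = 9)
(-48 + n(h(5)))*(-30) = (-48 + 9)*(-30) = -39*(-30) = 1170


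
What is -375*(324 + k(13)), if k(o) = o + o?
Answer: -131250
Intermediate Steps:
k(o) = 2*o
-375*(324 + k(13)) = -375*(324 + 2*13) = -375*(324 + 26) = -375*350 = -131250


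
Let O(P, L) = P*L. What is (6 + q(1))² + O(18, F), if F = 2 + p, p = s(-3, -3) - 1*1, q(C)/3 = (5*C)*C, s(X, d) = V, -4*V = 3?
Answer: 891/2 ≈ 445.50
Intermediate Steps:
V = -¾ (V = -¼*3 = -¾ ≈ -0.75000)
s(X, d) = -¾
q(C) = 15*C² (q(C) = 3*((5*C)*C) = 3*(5*C²) = 15*C²)
p = -7/4 (p = -¾ - 1*1 = -¾ - 1 = -7/4 ≈ -1.7500)
F = ¼ (F = 2 - 7/4 = ¼ ≈ 0.25000)
O(P, L) = L*P
(6 + q(1))² + O(18, F) = (6 + 15*1²)² + (¼)*18 = (6 + 15*1)² + 9/2 = (6 + 15)² + 9/2 = 21² + 9/2 = 441 + 9/2 = 891/2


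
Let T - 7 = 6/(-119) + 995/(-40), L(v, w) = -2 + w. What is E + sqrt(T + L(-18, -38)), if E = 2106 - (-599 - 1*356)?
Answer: 3061 + I*sqrt(13124510)/476 ≈ 3061.0 + 7.6109*I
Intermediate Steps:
T = -17065/952 (T = 7 + (6/(-119) + 995/(-40)) = 7 + (6*(-1/119) + 995*(-1/40)) = 7 + (-6/119 - 199/8) = 7 - 23729/952 = -17065/952 ≈ -17.925)
E = 3061 (E = 2106 - (-599 - 356) = 2106 - 1*(-955) = 2106 + 955 = 3061)
E + sqrt(T + L(-18, -38)) = 3061 + sqrt(-17065/952 + (-2 - 38)) = 3061 + sqrt(-17065/952 - 40) = 3061 + sqrt(-55145/952) = 3061 + I*sqrt(13124510)/476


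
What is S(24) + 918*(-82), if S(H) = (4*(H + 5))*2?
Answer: -75044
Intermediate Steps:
S(H) = 40 + 8*H (S(H) = (4*(5 + H))*2 = (20 + 4*H)*2 = 40 + 8*H)
S(24) + 918*(-82) = (40 + 8*24) + 918*(-82) = (40 + 192) - 75276 = 232 - 75276 = -75044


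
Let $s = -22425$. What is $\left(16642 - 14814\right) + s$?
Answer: $-20597$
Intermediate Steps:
$\left(16642 - 14814\right) + s = \left(16642 - 14814\right) - 22425 = 1828 - 22425 = -20597$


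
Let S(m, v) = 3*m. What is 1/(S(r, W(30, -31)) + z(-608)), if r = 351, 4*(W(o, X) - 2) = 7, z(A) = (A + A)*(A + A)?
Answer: 1/1479709 ≈ 6.7581e-7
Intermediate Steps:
z(A) = 4*A² (z(A) = (2*A)*(2*A) = 4*A²)
W(o, X) = 15/4 (W(o, X) = 2 + (¼)*7 = 2 + 7/4 = 15/4)
1/(S(r, W(30, -31)) + z(-608)) = 1/(3*351 + 4*(-608)²) = 1/(1053 + 4*369664) = 1/(1053 + 1478656) = 1/1479709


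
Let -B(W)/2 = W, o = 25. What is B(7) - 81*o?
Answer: -2039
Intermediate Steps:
B(W) = -2*W
B(7) - 81*o = -2*7 - 81*25 = -14 - 2025 = -2039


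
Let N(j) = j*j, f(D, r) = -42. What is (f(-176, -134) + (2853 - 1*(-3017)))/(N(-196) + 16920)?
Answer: 1457/13834 ≈ 0.10532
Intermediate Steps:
N(j) = j²
(f(-176, -134) + (2853 - 1*(-3017)))/(N(-196) + 16920) = (-42 + (2853 - 1*(-3017)))/((-196)² + 16920) = (-42 + (2853 + 3017))/(38416 + 16920) = (-42 + 5870)/55336 = 5828*(1/55336) = 1457/13834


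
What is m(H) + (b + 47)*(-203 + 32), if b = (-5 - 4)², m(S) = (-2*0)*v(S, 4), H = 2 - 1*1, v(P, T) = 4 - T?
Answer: -21888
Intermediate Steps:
H = 1 (H = 2 - 1 = 1)
m(S) = 0 (m(S) = (-2*0)*(4 - 1*4) = 0*(4 - 4) = 0*0 = 0)
b = 81 (b = (-9)² = 81)
m(H) + (b + 47)*(-203 + 32) = 0 + (81 + 47)*(-203 + 32) = 0 + 128*(-171) = 0 - 21888 = -21888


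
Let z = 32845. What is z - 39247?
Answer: -6402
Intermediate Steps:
z - 39247 = 32845 - 39247 = -6402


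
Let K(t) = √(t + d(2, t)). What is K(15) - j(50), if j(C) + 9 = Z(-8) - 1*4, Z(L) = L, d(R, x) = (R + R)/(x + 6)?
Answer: 21 + √6699/21 ≈ 24.897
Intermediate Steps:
d(R, x) = 2*R/(6 + x) (d(R, x) = (2*R)/(6 + x) = 2*R/(6 + x))
K(t) = √(t + 4/(6 + t)) (K(t) = √(t + 2*2/(6 + t)) = √(t + 4/(6 + t)))
j(C) = -21 (j(C) = -9 + (-8 - 1*4) = -9 + (-8 - 4) = -9 - 12 = -21)
K(15) - j(50) = √((4 + 15*(6 + 15))/(6 + 15)) - 1*(-21) = √((4 + 15*21)/21) + 21 = √((4 + 315)/21) + 21 = √((1/21)*319) + 21 = √(319/21) + 21 = √6699/21 + 21 = 21 + √6699/21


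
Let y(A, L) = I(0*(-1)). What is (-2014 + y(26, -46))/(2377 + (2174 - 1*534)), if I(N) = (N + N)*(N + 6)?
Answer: -2014/4017 ≈ -0.50137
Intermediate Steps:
I(N) = 2*N*(6 + N) (I(N) = (2*N)*(6 + N) = 2*N*(6 + N))
y(A, L) = 0 (y(A, L) = 2*(0*(-1))*(6 + 0*(-1)) = 2*0*(6 + 0) = 2*0*6 = 0)
(-2014 + y(26, -46))/(2377 + (2174 - 1*534)) = (-2014 + 0)/(2377 + (2174 - 1*534)) = -2014/(2377 + (2174 - 534)) = -2014/(2377 + 1640) = -2014/4017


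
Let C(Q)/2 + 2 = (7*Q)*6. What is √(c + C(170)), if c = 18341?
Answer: 13*√193 ≈ 180.60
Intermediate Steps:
C(Q) = -4 + 84*Q (C(Q) = -4 + 2*((7*Q)*6) = -4 + 2*(42*Q) = -4 + 84*Q)
√(c + C(170)) = √(18341 + (-4 + 84*170)) = √(18341 + (-4 + 14280)) = √(18341 + 14276) = √32617 = 13*√193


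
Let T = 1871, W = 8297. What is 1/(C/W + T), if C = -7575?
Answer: 8297/15516112 ≈ 0.00053473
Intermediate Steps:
1/(C/W + T) = 1/(-7575/8297 + 1871) = 1/(15516112/8297) = 8297/15516112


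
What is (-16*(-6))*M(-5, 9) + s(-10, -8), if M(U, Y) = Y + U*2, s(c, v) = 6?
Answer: -90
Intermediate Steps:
M(U, Y) = Y + 2*U
(-16*(-6))*M(-5, 9) + s(-10, -8) = (-16*(-6))*(9 + 2*(-5)) + 6 = 96*(9 - 10) + 6 = 96*(-1) + 6 = -96 + 6 = -90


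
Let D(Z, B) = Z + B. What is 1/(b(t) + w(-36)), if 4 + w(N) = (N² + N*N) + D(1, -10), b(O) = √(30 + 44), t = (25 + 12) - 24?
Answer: 2579/6651167 - √74/6651167 ≈ 0.00038646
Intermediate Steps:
t = 13 (t = 37 - 24 = 13)
D(Z, B) = B + Z
b(O) = √74
w(N) = -13 + 2*N² (w(N) = -4 + ((N² + N*N) + (-10 + 1)) = -4 + ((N² + N²) - 9) = -4 + (2*N² - 9) = -4 + (-9 + 2*N²) = -13 + 2*N²)
1/(b(t) + w(-36)) = 1/(√74 + (-13 + 2*(-36)²)) = 1/(√74 + (-13 + 2*1296)) = 1/(√74 + (-13 + 2592)) = 1/(√74 + 2579) = 1/(2579 + √74)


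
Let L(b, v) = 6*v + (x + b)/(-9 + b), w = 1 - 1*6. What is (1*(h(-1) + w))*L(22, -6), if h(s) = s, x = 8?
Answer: 2628/13 ≈ 202.15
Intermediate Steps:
w = -5 (w = 1 - 6 = -5)
L(b, v) = 6*v + (8 + b)/(-9 + b)
(1*(h(-1) + w))*L(22, -6) = (1*(-1 - 5))*((8 + 22 - 54*(-6) + 6*22*(-6))/(-9 + 22)) = (1*(-6))*((8 + 22 + 324 - 792)/13) = -6*(-438)/13 = -6*(-438/13) = 2628/13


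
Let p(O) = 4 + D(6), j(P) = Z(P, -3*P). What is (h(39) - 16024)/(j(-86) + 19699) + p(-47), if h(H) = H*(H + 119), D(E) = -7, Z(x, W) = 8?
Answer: -68983/19707 ≈ -3.5004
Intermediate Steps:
j(P) = 8
p(O) = -3 (p(O) = 4 - 7 = -3)
h(H) = H*(119 + H)
(h(39) - 16024)/(j(-86) + 19699) + p(-47) = (39*(119 + 39) - 16024)/(8 + 19699) - 3 = (39*158 - 16024)/19707 - 3 = (6162 - 16024)*(1/19707) - 3 = -9862*1/19707 - 3 = -9862/19707 - 3 = -68983/19707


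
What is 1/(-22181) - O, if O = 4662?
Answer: -103407823/22181 ≈ -4662.0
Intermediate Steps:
1/(-22181) - O = 1/(-22181) - 1*4662 = -1/22181 - 4662 = -103407823/22181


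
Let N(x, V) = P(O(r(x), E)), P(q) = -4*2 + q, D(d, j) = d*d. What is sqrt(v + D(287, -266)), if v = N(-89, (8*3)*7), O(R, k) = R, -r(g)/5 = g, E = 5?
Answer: sqrt(82806) ≈ 287.76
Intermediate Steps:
r(g) = -5*g
D(d, j) = d**2
P(q) = -8 + q
N(x, V) = -8 - 5*x
v = 437 (v = -8 - 5*(-89) = -8 + 445 = 437)
sqrt(v + D(287, -266)) = sqrt(437 + 287**2) = sqrt(437 + 82369) = sqrt(82806)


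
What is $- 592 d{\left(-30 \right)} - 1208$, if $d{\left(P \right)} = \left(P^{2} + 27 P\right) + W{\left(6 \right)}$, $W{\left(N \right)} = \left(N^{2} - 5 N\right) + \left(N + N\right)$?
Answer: $-65144$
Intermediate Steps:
$W{\left(N \right)} = N^{2} - 3 N$ ($W{\left(N \right)} = \left(N^{2} - 5 N\right) + 2 N = N^{2} - 3 N$)
$d{\left(P \right)} = 18 + P^{2} + 27 P$ ($d{\left(P \right)} = \left(P^{2} + 27 P\right) + 6 \left(-3 + 6\right) = \left(P^{2} + 27 P\right) + 6 \cdot 3 = \left(P^{2} + 27 P\right) + 18 = 18 + P^{2} + 27 P$)
$- 592 d{\left(-30 \right)} - 1208 = - 592 \left(18 + \left(-30\right)^{2} + 27 \left(-30\right)\right) - 1208 = - 592 \left(18 + 900 - 810\right) - 1208 = \left(-592\right) 108 - 1208 = -63936 - 1208 = -65144$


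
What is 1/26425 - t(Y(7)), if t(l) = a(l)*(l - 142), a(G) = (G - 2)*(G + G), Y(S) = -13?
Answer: 1597391251/26425 ≈ 60450.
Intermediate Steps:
a(G) = 2*G*(-2 + G) (a(G) = (-2 + G)*(2*G) = 2*G*(-2 + G))
t(l) = 2*l*(-142 + l)*(-2 + l) (t(l) = (2*l*(-2 + l))*(l - 142) = (2*l*(-2 + l))*(-142 + l) = 2*l*(-142 + l)*(-2 + l))
1/26425 - t(Y(7)) = 1/26425 - 2*(-13)*(-142 - 13)*(-2 - 13) = 1/26425 - 2*(-13)*(-155)*(-15) = 1/26425 - 1*(-60450) = 1/26425 + 60450 = 1597391251/26425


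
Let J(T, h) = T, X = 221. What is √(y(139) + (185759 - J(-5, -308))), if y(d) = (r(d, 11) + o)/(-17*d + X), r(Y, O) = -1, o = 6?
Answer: √94701742954/714 ≈ 431.00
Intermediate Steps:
y(d) = 5/(221 - 17*d) (y(d) = (-1 + 6)/(-17*d + 221) = 5/(221 - 17*d))
√(y(139) + (185759 - J(-5, -308))) = √(-5/(-221 + 17*139) + (185759 - 1*(-5))) = √(-5/(-221 + 2363) + (185759 + 5)) = √(-5/2142 + 185764) = √(397906483/2142) = √94701742954/714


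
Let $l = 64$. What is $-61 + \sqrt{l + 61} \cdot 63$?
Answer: $-61 + 315 \sqrt{5} \approx 643.36$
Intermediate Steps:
$-61 + \sqrt{l + 61} \cdot 63 = -61 + \sqrt{64 + 61} \cdot 63 = -61 + \sqrt{125} \cdot 63 = -61 + 5 \sqrt{5} \cdot 63 = -61 + 315 \sqrt{5}$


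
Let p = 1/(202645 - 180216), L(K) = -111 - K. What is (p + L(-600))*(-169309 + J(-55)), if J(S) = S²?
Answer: -1823766662088/22429 ≈ -8.1313e+7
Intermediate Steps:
p = 1/22429 ≈ 4.4585e-5
(p + L(-600))*(-169309 + J(-55)) = (1/22429 + (-111 - 1*(-600)))*(-169309 + (-55)²) = (1/22429 + (-111 + 600))*(-169309 + 3025) = (1/22429 + 489)*(-166284) = (10967782/22429)*(-166284) = -1823766662088/22429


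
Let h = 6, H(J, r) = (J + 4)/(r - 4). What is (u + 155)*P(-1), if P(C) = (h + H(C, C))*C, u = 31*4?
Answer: -7533/5 ≈ -1506.6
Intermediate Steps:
u = 124
H(J, r) = (4 + J)/(-4 + r)
P(C) = C*(6 + (4 + C)/(-4 + C)) (P(C) = (6 + (4 + C)/(-4 + C))*C = C*(6 + (4 + C)/(-4 + C)))
(u + 155)*P(-1) = (124 + 155)*(-(-20 + 7*(-1))/(-4 - 1)) = 279*(-1*(-20 - 7)/(-5)) = 279*(-1*(-1/5)*(-27)) = 279*(-27/5) = -7533/5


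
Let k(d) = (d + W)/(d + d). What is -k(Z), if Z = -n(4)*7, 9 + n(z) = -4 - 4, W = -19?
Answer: -50/119 ≈ -0.42017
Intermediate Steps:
n(z) = -17 (n(z) = -9 + (-4 - 4) = -9 - 8 = -17)
Z = 119 (Z = -1*(-17)*7 = 17*7 = 119)
k(d) = (-19 + d)/(2*d) (k(d) = (d - 19)/(d + d) = (-19 + d)/((2*d)) = (-19 + d)*(1/(2*d)) = (-19 + d)/(2*d))
-k(Z) = -(-19 + 119)/(2*119) = -100/(2*119) = -1*50/119 = -50/119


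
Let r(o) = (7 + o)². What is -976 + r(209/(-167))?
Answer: -26298064/27889 ≈ -942.96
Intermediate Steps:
-976 + r(209/(-167)) = -976 + (7 + 209/(-167))² = -976 + (7 + 209*(-1/167))² = -976 + (7 - 209/167)² = -976 + (960/167)² = -976 + 921600/27889 = -26298064/27889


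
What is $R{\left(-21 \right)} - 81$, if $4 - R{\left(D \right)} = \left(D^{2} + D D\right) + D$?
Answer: $-938$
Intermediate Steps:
$R{\left(D \right)} = 4 - D - 2 D^{2}$ ($R{\left(D \right)} = 4 - \left(\left(D^{2} + D D\right) + D\right) = 4 - \left(\left(D^{2} + D^{2}\right) + D\right) = 4 - \left(2 D^{2} + D\right) = 4 - \left(D + 2 D^{2}\right) = 4 - D - 2 D^{2}$)
$R{\left(-21 \right)} - 81 = \left(4 - -21 - 2 \left(-21\right)^{2}\right) - 81 = \left(4 + 21 - 882\right) - 81 = -857 - 81 = -938$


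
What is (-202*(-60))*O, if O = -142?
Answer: -1721040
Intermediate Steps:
(-202*(-60))*O = -202*(-60)*(-142) = 12120*(-142) = -1721040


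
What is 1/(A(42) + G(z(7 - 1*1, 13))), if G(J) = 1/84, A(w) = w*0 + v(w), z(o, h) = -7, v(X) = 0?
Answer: 84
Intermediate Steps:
A(w) = 0 (A(w) = w*0 + 0 = 0 + 0 = 0)
G(J) = 1/84
1/(A(42) + G(z(7 - 1*1, 13))) = 1/(0 + 1/84) = 1/(1/84) = 84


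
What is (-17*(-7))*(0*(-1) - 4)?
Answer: -476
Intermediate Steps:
(-17*(-7))*(0*(-1) - 4) = 119*(0 - 4) = 119*(-4) = -476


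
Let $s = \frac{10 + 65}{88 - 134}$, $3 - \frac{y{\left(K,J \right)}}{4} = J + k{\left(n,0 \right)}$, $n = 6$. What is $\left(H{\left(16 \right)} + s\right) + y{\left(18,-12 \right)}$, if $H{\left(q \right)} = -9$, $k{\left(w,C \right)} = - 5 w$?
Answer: $\frac{7791}{46} \approx 169.37$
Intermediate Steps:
$y{\left(K,J \right)} = 132 - 4 J$ ($y{\left(K,J \right)} = 12 - 4 \left(J - 30\right) = 12 - 4 \left(-30 + J\right) = 12 - \left(-120 + 4 J\right) = 132 - 4 J$)
$s = - \frac{75}{46}$ ($s = \frac{75}{-46} = 75 \left(- \frac{1}{46}\right) = - \frac{75}{46} \approx -1.6304$)
$\left(H{\left(16 \right)} + s\right) + y{\left(18,-12 \right)} = \left(-9 - \frac{75}{46}\right) + \left(132 - -48\right) = - \frac{489}{46} + \left(132 + 48\right) = - \frac{489}{46} + 180 = \frac{7791}{46}$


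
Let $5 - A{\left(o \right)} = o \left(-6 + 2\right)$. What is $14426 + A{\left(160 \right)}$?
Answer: $15071$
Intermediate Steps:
$A{\left(o \right)} = 5 + 4 o$ ($A{\left(o \right)} = 5 - o \left(-6 + 2\right) = 5 - o \left(-4\right) = 5 - - 4 o = 5 + 4 o$)
$14426 + A{\left(160 \right)} = 14426 + \left(5 + 4 \cdot 160\right) = 14426 + \left(5 + 640\right) = 14426 + 645 = 15071$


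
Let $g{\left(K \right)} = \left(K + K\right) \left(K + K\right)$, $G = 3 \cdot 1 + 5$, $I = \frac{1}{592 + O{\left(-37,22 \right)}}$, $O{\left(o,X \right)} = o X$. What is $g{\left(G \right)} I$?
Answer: $- \frac{128}{111} \approx -1.1532$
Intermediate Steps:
$O{\left(o,X \right)} = X o$
$I = - \frac{1}{222}$ ($I = \frac{1}{592 + 22 \left(-37\right)} = \frac{1}{592 - 814} = \frac{1}{-222} = - \frac{1}{222} \approx -0.0045045$)
$G = 8$ ($G = 3 + 5 = 8$)
$g{\left(K \right)} = 4 K^{2}$ ($g{\left(K \right)} = 2 K 2 K = 4 K^{2}$)
$g{\left(G \right)} I = 4 \cdot 8^{2} \left(- \frac{1}{222}\right) = 4 \cdot 64 \left(- \frac{1}{222}\right) = 256 \left(- \frac{1}{222}\right) = - \frac{128}{111}$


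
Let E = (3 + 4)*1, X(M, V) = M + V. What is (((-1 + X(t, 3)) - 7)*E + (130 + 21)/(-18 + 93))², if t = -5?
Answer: 25999801/5625 ≈ 4622.2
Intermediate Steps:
E = 7 (E = 7*1 = 7)
(((-1 + X(t, 3)) - 7)*E + (130 + 21)/(-18 + 93))² = (((-1 + (-5 + 3)) - 7)*7 + (130 + 21)/(-18 + 93))² = (((-1 - 2) - 7)*7 + 151/75)² = ((-3 - 7)*7 + 151*(1/75))² = (-10*7 + 151/75)² = (-70 + 151/75)² = (-5099/75)² = 25999801/5625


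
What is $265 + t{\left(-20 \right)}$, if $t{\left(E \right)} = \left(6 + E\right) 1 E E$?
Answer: $-5335$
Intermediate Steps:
$t{\left(E \right)} = E^{2} \left(6 + E\right)$ ($t{\left(E \right)} = \left(6 + E\right) E E = \left(6 + E\right) E^{2} = E^{2} \left(6 + E\right)$)
$265 + t{\left(-20 \right)} = 265 + \left(-20\right)^{2} \left(6 - 20\right) = 265 + 400 \left(-14\right) = 265 - 5600 = -5335$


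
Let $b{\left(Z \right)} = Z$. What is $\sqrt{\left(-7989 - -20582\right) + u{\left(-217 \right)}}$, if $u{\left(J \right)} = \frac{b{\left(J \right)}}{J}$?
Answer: $\sqrt{12594} \approx 112.22$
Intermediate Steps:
$u{\left(J \right)} = 1$ ($u{\left(J \right)} = \frac{J}{J} = 1$)
$\sqrt{\left(-7989 - -20582\right) + u{\left(-217 \right)}} = \sqrt{\left(-7989 - -20582\right) + 1} = \sqrt{\left(-7989 + 20582\right) + 1} = \sqrt{12593 + 1} = \sqrt{12594}$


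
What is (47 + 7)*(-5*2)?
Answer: -540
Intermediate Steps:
(47 + 7)*(-5*2) = 54*(-10) = -540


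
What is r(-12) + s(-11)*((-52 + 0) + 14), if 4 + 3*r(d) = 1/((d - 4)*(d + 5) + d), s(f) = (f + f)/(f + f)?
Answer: -3933/100 ≈ -39.330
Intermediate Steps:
s(f) = 1 (s(f) = (2*f)/((2*f)) = (2*f)*(1/(2*f)) = 1)
r(d) = -4/3 + 1/(3*(d + (-4 + d)*(5 + d))) (r(d) = -4/3 + 1/(3*((d - 4)*(d + 5) + d)) = -4/3 + 1/(3*((-4 + d)*(5 + d) + d)) = -4/3 + 1/(3*(d + (-4 + d)*(5 + d))))
r(-12) + s(-11)*((-52 + 0) + 14) = (81 - 8*(-12) - 4*(-12)²)/(3*(-20 + (-12)² + 2*(-12))) + 1*((-52 + 0) + 14) = (81 + 96 - 4*144)/(3*(-20 + 144 - 24)) + 1*(-52 + 14) = (⅓)*(81 + 96 - 576)/100 + 1*(-38) = (⅓)*(1/100)*(-399) - 38 = -133/100 - 38 = -3933/100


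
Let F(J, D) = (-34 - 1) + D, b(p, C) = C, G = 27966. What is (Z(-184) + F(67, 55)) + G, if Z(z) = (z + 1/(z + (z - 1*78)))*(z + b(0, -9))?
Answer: 28320301/446 ≈ 63498.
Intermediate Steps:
Z(z) = (-9 + z)*(z + 1/(-78 + 2*z)) (Z(z) = (z + 1/(z + (z - 1*78)))*(z - 9) = (z + 1/(z + (z - 78)))*(-9 + z) = (z + 1/(z + (-78 + z)))*(-9 + z) = (z + 1/(-78 + 2*z))*(-9 + z) = (-9 + z)*(z + 1/(-78 + 2*z)))
F(J, D) = -35 + D
(Z(-184) + F(67, 55)) + G = ((-9 - 96*(-184)² + 2*(-184)³ + 703*(-184))/(2*(-39 - 184)) + (-35 + 55)) + 27966 = ((½)*(-9 - 96*33856 + 2*(-6229504) - 129352)/(-223) + 20) + 27966 = ((½)*(-1/223)*(-9 - 3250176 - 12459008 - 129352) + 20) + 27966 = ((½)*(-1/223)*(-15838545) + 20) + 27966 = (15838545/446 + 20) + 27966 = 15847465/446 + 27966 = 28320301/446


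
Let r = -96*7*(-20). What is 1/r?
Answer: 1/13440 ≈ 7.4405e-5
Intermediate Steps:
r = 13440 (r = -672*(-20) = 13440)
1/r = 1/13440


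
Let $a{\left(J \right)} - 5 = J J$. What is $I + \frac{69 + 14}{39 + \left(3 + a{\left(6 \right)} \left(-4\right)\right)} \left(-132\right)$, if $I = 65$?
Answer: $\frac{9443}{61} \approx 154.8$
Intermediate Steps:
$a{\left(J \right)} = 5 + J^{2}$ ($a{\left(J \right)} = 5 + J J = 5 + J^{2}$)
$I + \frac{69 + 14}{39 + \left(3 + a{\left(6 \right)} \left(-4\right)\right)} \left(-132\right) = 65 + \frac{69 + 14}{39 + \left(3 + \left(5 + 6^{2}\right) \left(-4\right)\right)} \left(-132\right) = 65 + \frac{83}{39 + \left(3 + \left(5 + 36\right) \left(-4\right)\right)} \left(-132\right) = 65 + \frac{83}{39 + \left(3 + 41 \left(-4\right)\right)} \left(-132\right) = 65 + \frac{83}{39 + \left(3 - 164\right)} \left(-132\right) = 65 + \frac{83}{39 - 161} \left(-132\right) = 65 + \frac{83}{-122} \left(-132\right) = 65 + 83 \left(- \frac{1}{122}\right) \left(-132\right) = 65 - - \frac{5478}{61} = 65 + \frac{5478}{61} = \frac{9443}{61}$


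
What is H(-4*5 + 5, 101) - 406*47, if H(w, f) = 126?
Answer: -18956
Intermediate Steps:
H(-4*5 + 5, 101) - 406*47 = 126 - 406*47 = 126 - 1*19082 = 126 - 19082 = -18956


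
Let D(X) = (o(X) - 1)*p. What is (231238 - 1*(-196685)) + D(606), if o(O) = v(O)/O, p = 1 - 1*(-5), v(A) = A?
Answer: 427923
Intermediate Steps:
p = 6 (p = 1 + 5 = 6)
o(O) = 1 (o(O) = O/O = 1)
D(X) = 0 (D(X) = (1 - 1)*6 = 0*6 = 0)
(231238 - 1*(-196685)) + D(606) = (231238 - 1*(-196685)) + 0 = (231238 + 196685) + 0 = 427923 + 0 = 427923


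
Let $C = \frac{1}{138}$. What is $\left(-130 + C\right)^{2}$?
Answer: $\frac{321807721}{19044} \approx 16898.0$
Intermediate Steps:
$C = \frac{1}{138} \approx 0.0072464$
$\left(-130 + C\right)^{2} = \left(-130 + \frac{1}{138}\right)^{2} = \left(- \frac{17939}{138}\right)^{2} = \frac{321807721}{19044}$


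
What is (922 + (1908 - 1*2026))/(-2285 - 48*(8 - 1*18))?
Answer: -804/1805 ≈ -0.44543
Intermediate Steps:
(922 + (1908 - 1*2026))/(-2285 - 48*(8 - 1*18)) = (922 + (1908 - 2026))/(-2285 - 48*(8 - 18)) = (922 - 118)/(-2285 - 48*(-10)) = 804/(-2285 + 480) = 804/(-1805) = 804*(-1/1805) = -804/1805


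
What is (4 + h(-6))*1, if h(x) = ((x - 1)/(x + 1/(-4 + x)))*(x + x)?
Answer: -596/61 ≈ -9.7705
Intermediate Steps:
h(x) = 2*x*(-1 + x)/(x + 1/(-4 + x)) (h(x) = ((-1 + x)/(x + 1/(-4 + x)))*(2*x) = 2*x*(-1 + x)/(x + 1/(-4 + x)))
(4 + h(-6))*1 = (4 + 2*(-6)*(4 + (-6)**2 - 5*(-6))/(1 + (-6)**2 - 4*(-6)))*1 = (4 + 2*(-6)*(4 + 36 + 30)/(1 + 36 + 24))*1 = (4 + 2*(-6)*70/61)*1 = (4 + 2*(-6)*(1/61)*70)*1 = (4 - 840/61)*1 = -596/61*1 = -596/61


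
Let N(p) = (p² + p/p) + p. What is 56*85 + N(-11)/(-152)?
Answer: 723409/152 ≈ 4759.3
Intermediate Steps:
N(p) = 1 + p + p² (N(p) = (p² + 1) + p = (1 + p²) + p = 1 + p + p²)
56*85 + N(-11)/(-152) = 56*85 + (1 - 11 + (-11)²)/(-152) = 4760 + (1 - 11 + 121)*(-1/152) = 4760 + 111*(-1/152) = 4760 - 111/152 = 723409/152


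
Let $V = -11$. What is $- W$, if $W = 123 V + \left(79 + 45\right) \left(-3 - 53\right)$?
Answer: $8297$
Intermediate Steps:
$W = -8297$ ($W = 123 \left(-11\right) + \left(79 + 45\right) \left(-3 - 53\right) = -1353 + 124 \left(-56\right) = -1353 - 6944 = -8297$)
$- W = \left(-1\right) \left(-8297\right) = 8297$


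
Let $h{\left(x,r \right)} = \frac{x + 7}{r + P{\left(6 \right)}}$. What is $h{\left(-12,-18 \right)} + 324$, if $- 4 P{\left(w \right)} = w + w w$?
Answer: $\frac{18478}{57} \approx 324.18$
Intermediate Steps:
$P{\left(w \right)} = - \frac{w}{4} - \frac{w^{2}}{4}$ ($P{\left(w \right)} = - \frac{w + w w}{4} = - \frac{w + w^{2}}{4} = - \frac{w}{4} - \frac{w^{2}}{4}$)
$h{\left(x,r \right)} = \frac{7 + x}{- \frac{21}{2} + r}$ ($h{\left(x,r \right)} = \frac{x + 7}{r - \frac{3 \left(1 + 6\right)}{2}} = \frac{7 + x}{r - \frac{3}{2} \cdot 7} = \frac{7 + x}{r - \frac{21}{2}} = \frac{7 + x}{- \frac{21}{2} + r}$)
$h{\left(-12,-18 \right)} + 324 = \frac{2 \left(7 - 12\right)}{-21 + 2 \left(-18\right)} + 324 = 2 \frac{1}{-21 - 36} \left(-5\right) + 324 = 2 \frac{1}{-57} \left(-5\right) + 324 = 2 \left(- \frac{1}{57}\right) \left(-5\right) + 324 = \frac{10}{57} + 324 = \frac{18478}{57}$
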